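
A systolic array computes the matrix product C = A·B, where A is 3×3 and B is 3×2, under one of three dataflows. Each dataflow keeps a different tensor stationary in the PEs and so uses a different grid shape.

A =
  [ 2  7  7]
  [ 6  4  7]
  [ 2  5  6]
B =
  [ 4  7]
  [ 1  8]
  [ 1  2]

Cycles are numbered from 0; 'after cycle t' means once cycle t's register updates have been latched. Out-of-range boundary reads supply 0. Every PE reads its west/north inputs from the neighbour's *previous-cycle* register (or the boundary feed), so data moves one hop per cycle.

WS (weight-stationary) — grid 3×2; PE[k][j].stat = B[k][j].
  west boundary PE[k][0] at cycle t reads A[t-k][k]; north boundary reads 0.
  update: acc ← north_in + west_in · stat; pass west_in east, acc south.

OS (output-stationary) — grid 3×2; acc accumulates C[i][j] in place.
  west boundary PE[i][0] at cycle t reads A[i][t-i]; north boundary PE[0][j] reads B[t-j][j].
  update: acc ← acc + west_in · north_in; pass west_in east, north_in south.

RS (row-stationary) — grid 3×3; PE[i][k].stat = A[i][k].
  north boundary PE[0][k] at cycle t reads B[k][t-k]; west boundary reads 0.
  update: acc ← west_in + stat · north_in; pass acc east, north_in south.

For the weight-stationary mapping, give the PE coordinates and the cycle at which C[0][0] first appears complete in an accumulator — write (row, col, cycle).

WS — PE[2][0] is where C[0][0] collects:
  c0 r2c0: 0 / 0 / 0
  c1 r2c0: 0 / 0 / 0
  c2 r2c0: 22 / 7 / 22

(row, col, cycle) = (2, 0, 2)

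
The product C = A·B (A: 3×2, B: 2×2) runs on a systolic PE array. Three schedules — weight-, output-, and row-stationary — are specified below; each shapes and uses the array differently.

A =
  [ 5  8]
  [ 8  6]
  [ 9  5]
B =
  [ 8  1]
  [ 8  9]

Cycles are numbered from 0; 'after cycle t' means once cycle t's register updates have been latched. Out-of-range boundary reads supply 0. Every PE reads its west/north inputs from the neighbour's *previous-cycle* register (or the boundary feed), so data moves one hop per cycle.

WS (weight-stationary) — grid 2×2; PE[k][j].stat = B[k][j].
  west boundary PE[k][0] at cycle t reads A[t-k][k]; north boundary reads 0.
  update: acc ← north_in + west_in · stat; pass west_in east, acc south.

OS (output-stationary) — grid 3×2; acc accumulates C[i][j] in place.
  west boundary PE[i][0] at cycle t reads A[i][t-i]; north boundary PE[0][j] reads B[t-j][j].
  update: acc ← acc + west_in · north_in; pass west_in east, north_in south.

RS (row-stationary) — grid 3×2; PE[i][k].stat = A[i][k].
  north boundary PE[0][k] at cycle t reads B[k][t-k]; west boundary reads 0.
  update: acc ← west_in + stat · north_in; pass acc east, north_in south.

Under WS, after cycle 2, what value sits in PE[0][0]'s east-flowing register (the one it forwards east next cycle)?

register = 9

Tracing WS — 2×2 array, target PE[0][0]:
  after 0 — PE[0][0] acc=40, pass-E 5, pass-S 40
  after 1 — PE[0][0] acc=64, pass-E 8, pass-S 64
  after 2 — PE[0][0] acc=72, pass-E 9, pass-S 72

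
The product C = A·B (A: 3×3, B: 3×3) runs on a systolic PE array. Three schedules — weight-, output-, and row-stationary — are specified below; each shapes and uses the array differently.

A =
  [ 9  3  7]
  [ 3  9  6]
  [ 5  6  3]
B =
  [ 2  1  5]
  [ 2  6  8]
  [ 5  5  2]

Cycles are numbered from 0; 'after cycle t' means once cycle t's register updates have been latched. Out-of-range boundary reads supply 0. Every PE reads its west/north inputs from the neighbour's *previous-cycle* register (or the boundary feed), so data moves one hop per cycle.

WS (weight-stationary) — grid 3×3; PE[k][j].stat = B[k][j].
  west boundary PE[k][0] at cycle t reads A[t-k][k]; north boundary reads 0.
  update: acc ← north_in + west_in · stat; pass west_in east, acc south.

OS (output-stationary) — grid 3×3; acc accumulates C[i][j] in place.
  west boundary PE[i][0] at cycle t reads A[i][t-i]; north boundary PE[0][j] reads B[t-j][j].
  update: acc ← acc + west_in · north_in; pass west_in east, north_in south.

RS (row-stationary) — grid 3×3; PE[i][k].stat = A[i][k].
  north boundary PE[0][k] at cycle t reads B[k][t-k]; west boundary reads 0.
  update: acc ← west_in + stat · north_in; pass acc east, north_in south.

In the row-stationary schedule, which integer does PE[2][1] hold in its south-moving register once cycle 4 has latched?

Tracing RS — 3×3 array, target PE[2][1]:
  0: (1,1).acc=0  regs=<0,0>
  0: (2,0).acc=0  regs=<0,0>
  0: (2,1).acc=0  regs=<0,0>
  1: (1,1).acc=0  regs=<0,0>
  1: (2,0).acc=0  regs=<0,0>
  1: (2,1).acc=0  regs=<0,0>
  2: (1,1).acc=24  regs=<24,2>
  2: (2,0).acc=10  regs=<10,2>
  2: (2,1).acc=0  regs=<0,0>
  3: (1,1).acc=57  regs=<57,6>
  3: (2,0).acc=5  regs=<5,1>
  3: (2,1).acc=22  regs=<22,2>
  4: (1,1).acc=87  regs=<87,8>
  4: (2,0).acc=25  regs=<25,5>
  4: (2,1).acc=41  regs=<41,6>

register = 6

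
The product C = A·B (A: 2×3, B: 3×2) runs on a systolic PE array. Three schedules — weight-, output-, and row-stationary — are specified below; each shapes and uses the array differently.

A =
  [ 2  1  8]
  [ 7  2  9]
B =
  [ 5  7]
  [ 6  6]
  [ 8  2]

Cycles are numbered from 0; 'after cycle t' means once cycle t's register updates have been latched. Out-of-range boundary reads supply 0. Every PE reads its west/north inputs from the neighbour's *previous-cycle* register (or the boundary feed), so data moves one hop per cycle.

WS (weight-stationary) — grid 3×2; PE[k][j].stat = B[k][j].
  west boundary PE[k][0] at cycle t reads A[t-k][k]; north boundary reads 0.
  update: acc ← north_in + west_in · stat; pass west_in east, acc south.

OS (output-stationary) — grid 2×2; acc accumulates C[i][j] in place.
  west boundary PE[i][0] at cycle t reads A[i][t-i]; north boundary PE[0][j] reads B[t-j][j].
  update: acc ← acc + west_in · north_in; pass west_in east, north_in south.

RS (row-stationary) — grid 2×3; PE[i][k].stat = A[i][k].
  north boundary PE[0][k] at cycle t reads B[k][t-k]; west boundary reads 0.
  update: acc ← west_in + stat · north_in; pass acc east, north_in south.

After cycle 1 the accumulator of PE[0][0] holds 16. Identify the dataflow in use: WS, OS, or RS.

Under WS (3×2), PE[0][0]:
  0: (0,0).acc=10  regs=<2,10>
  1: (0,0).acc=35  regs=<7,35>
Under OS (2×2), PE[0][0]:
  0: (0,0).acc=10  regs=<2,5>
  1: (0,0).acc=16  regs=<1,6>
Under RS (2×3), PE[0][0]:
  0: (0,0).acc=10  regs=<10,5>
  1: (0,0).acc=14  regs=<14,7>

dataflow = OS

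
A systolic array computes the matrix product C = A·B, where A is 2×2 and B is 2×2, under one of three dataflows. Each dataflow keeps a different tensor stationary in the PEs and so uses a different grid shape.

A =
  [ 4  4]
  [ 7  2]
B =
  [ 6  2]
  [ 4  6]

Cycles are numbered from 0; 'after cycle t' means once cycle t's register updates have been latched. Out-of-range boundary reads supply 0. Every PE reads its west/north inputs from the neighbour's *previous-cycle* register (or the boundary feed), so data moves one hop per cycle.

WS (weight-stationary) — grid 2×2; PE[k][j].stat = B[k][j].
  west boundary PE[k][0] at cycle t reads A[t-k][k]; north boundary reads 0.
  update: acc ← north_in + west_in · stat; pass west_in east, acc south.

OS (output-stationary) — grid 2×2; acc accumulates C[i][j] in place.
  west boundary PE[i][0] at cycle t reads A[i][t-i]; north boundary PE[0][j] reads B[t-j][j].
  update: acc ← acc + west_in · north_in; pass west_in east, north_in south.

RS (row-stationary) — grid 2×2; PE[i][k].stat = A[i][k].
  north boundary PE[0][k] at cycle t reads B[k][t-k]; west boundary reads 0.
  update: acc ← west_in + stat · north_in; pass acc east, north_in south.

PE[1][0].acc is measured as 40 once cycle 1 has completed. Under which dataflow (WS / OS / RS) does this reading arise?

dataflow = WS

Under WS (2×2), PE[1][0]:
  cycle 0: PE[1][0] → acc 0, east 0, south 0
  cycle 1: PE[1][0] → acc 40, east 4, south 40
Under OS (2×2), PE[1][0]:
  cycle 0: PE[1][0] → acc 0, east 0, south 0
  cycle 1: PE[1][0] → acc 42, east 7, south 6
Under RS (2×2), PE[1][0]:
  cycle 0: PE[1][0] → acc 0, east 0, south 0
  cycle 1: PE[1][0] → acc 42, east 42, south 6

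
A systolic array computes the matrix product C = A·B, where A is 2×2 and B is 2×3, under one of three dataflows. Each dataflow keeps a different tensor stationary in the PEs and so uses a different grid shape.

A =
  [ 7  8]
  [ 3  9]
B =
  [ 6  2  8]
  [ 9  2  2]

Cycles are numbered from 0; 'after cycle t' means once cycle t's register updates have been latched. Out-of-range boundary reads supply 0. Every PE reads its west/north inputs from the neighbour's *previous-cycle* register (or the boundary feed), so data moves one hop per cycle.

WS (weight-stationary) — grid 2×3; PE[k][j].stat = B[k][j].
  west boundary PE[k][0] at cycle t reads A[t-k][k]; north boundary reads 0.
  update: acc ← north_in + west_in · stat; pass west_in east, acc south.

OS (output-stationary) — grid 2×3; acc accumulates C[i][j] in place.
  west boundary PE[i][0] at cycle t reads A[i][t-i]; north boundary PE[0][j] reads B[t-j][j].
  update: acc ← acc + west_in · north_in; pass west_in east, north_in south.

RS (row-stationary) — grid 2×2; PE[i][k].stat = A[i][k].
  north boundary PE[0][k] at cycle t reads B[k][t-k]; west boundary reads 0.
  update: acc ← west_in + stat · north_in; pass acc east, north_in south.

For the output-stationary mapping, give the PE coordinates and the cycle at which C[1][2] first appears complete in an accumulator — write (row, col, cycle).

OS — PE[1][2] is where C[1][2] collects:
  c0 r1c2: 0 / 0 / 0
  c1 r1c2: 0 / 0 / 0
  c2 r1c2: 0 / 0 / 0
  c3 r1c2: 24 / 3 / 8
  c4 r1c2: 42 / 9 / 2

(row, col, cycle) = (1, 2, 4)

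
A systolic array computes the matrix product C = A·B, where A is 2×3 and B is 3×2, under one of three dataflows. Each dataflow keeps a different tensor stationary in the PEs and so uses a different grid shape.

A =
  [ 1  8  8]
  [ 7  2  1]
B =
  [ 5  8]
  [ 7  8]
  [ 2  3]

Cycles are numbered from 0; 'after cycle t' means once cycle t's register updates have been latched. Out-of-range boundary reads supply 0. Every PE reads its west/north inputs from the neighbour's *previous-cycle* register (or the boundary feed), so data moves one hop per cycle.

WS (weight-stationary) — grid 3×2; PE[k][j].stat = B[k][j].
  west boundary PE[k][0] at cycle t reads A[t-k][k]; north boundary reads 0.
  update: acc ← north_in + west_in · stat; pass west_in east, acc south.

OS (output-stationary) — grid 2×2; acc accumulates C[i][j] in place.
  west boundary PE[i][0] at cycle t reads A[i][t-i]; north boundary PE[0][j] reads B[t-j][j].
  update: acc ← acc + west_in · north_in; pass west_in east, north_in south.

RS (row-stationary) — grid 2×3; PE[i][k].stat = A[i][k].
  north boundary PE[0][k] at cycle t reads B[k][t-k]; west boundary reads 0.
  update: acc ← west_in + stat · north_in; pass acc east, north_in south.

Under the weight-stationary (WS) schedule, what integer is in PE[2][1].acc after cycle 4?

PE[2][1].acc = 75

Tracing WS — 3×2 array, target PE[2][1]:
  step 0 · PE1,1: acc=0; fwd→0 fwd↓0
  step 0 · PE2,0: acc=0; fwd→0 fwd↓0
  step 0 · PE2,1: acc=0; fwd→0 fwd↓0
  step 1 · PE1,1: acc=0; fwd→0 fwd↓0
  step 1 · PE2,0: acc=0; fwd→0 fwd↓0
  step 1 · PE2,1: acc=0; fwd→0 fwd↓0
  step 2 · PE1,1: acc=72; fwd→8 fwd↓72
  step 2 · PE2,0: acc=77; fwd→8 fwd↓77
  step 2 · PE2,1: acc=0; fwd→0 fwd↓0
  step 3 · PE1,1: acc=72; fwd→2 fwd↓72
  step 3 · PE2,0: acc=51; fwd→1 fwd↓51
  step 3 · PE2,1: acc=96; fwd→8 fwd↓96
  step 4 · PE1,1: acc=0; fwd→0 fwd↓0
  step 4 · PE2,0: acc=0; fwd→0 fwd↓0
  step 4 · PE2,1: acc=75; fwd→1 fwd↓75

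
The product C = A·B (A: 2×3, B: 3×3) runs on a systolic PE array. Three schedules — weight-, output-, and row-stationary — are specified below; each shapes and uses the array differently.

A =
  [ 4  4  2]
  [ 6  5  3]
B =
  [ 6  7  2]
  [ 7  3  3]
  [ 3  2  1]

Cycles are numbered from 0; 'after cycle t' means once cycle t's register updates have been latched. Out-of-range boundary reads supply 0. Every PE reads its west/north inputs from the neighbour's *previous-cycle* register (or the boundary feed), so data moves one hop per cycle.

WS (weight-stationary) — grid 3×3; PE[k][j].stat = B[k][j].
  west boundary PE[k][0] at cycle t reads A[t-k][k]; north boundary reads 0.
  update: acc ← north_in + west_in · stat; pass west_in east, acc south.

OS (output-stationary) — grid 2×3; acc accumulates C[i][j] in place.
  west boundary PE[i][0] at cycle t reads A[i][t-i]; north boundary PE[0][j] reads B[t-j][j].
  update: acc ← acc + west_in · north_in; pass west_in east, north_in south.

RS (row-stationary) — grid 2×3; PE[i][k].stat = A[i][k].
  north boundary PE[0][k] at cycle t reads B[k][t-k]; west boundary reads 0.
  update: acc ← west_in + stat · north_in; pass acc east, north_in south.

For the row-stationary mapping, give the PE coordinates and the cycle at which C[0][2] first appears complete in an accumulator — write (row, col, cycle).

RS: C[0][2] accumulates in PE[0][2]:
  after 0 — PE[0][2] acc=0, pass-E 0, pass-S 0
  after 1 — PE[0][2] acc=0, pass-E 0, pass-S 0
  after 2 — PE[0][2] acc=58, pass-E 58, pass-S 3
  after 3 — PE[0][2] acc=44, pass-E 44, pass-S 2
  after 4 — PE[0][2] acc=22, pass-E 22, pass-S 1

(row, col, cycle) = (0, 2, 4)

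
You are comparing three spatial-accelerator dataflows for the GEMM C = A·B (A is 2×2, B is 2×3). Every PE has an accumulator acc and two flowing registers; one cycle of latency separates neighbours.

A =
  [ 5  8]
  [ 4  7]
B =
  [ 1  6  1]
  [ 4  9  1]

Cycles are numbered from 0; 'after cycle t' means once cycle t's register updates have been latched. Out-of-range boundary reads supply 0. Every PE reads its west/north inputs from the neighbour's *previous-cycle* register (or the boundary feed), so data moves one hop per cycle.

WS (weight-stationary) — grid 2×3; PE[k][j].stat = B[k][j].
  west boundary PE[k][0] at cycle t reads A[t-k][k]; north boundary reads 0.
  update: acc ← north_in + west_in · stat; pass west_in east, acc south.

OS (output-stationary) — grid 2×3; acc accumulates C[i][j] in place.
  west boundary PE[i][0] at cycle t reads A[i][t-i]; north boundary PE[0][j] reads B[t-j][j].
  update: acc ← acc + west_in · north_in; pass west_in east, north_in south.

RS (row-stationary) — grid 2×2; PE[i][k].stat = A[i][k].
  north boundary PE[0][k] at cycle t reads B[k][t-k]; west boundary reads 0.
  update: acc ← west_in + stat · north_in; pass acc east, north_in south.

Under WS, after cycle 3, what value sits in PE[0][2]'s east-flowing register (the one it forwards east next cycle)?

register = 4

Tracing WS — 2×3 array, target PE[0][2]:
  [0] (0,1) acc=0 (h:0 v:0)
  [0] (0,2) acc=0 (h:0 v:0)
  [1] (0,1) acc=30 (h:5 v:30)
  [1] (0,2) acc=0 (h:0 v:0)
  [2] (0,1) acc=24 (h:4 v:24)
  [2] (0,2) acc=5 (h:5 v:5)
  [3] (0,1) acc=0 (h:0 v:0)
  [3] (0,2) acc=4 (h:4 v:4)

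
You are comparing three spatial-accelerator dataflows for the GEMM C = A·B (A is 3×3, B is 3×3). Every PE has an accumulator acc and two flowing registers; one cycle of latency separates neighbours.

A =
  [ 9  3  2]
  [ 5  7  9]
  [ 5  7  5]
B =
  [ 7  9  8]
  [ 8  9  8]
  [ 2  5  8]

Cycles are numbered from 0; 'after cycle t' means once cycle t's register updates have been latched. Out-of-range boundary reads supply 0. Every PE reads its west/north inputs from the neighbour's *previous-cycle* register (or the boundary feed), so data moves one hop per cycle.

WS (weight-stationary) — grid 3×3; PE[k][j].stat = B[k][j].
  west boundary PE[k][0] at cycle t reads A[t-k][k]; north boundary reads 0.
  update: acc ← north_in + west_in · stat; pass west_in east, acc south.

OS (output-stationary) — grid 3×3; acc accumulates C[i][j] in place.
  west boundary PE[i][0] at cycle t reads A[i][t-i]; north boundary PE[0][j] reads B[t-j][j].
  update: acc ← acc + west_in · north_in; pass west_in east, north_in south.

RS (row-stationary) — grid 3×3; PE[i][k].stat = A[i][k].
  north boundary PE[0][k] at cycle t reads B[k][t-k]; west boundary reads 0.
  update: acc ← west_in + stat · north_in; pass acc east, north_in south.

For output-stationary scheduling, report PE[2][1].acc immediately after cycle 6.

PE[2][1].acc = 133

Tracing OS — 3×3 array, target PE[2][1]:
  after 0 — PE[1][1] acc=0, pass-E 0, pass-S 0
  after 0 — PE[2][0] acc=0, pass-E 0, pass-S 0
  after 0 — PE[2][1] acc=0, pass-E 0, pass-S 0
  after 1 — PE[1][1] acc=0, pass-E 0, pass-S 0
  after 1 — PE[2][0] acc=0, pass-E 0, pass-S 0
  after 1 — PE[2][1] acc=0, pass-E 0, pass-S 0
  after 2 — PE[1][1] acc=45, pass-E 5, pass-S 9
  after 2 — PE[2][0] acc=35, pass-E 5, pass-S 7
  after 2 — PE[2][1] acc=0, pass-E 0, pass-S 0
  after 3 — PE[1][1] acc=108, pass-E 7, pass-S 9
  after 3 — PE[2][0] acc=91, pass-E 7, pass-S 8
  after 3 — PE[2][1] acc=45, pass-E 5, pass-S 9
  after 4 — PE[1][1] acc=153, pass-E 9, pass-S 5
  after 4 — PE[2][0] acc=101, pass-E 5, pass-S 2
  after 4 — PE[2][1] acc=108, pass-E 7, pass-S 9
  after 5 — PE[1][1] acc=153, pass-E 0, pass-S 0
  after 5 — PE[2][0] acc=101, pass-E 0, pass-S 0
  after 5 — PE[2][1] acc=133, pass-E 5, pass-S 5
  after 6 — PE[1][1] acc=153, pass-E 0, pass-S 0
  after 6 — PE[2][0] acc=101, pass-E 0, pass-S 0
  after 6 — PE[2][1] acc=133, pass-E 0, pass-S 0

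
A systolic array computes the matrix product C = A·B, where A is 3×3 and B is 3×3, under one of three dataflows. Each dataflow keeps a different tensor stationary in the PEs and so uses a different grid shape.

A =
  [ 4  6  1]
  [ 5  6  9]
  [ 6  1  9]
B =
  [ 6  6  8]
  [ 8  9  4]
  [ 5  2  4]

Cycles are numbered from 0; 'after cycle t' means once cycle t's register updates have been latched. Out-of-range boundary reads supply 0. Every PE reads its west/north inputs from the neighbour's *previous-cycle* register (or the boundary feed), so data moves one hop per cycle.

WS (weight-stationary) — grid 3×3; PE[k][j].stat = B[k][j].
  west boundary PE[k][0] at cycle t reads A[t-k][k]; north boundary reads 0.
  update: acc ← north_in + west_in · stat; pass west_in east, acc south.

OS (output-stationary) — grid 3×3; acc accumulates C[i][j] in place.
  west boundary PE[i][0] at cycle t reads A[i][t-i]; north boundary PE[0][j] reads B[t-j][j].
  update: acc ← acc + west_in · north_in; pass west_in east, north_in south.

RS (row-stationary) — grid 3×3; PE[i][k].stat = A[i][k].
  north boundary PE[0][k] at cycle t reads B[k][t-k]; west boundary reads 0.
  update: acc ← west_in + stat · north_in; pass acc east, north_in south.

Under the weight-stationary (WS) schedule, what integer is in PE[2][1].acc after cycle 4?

PE[2][1].acc = 102

WS on a 3×3 grid — tracing PE[2][1] and its feeders:
  t=0 PE[1][1]: acc=0 h=0 v=0
  t=0 PE[2][0]: acc=0 h=0 v=0
  t=0 PE[2][1]: acc=0 h=0 v=0
  t=1 PE[1][1]: acc=0 h=0 v=0
  t=1 PE[2][0]: acc=0 h=0 v=0
  t=1 PE[2][1]: acc=0 h=0 v=0
  t=2 PE[1][1]: acc=78 h=6 v=78
  t=2 PE[2][0]: acc=77 h=1 v=77
  t=2 PE[2][1]: acc=0 h=0 v=0
  t=3 PE[1][1]: acc=84 h=6 v=84
  t=3 PE[2][0]: acc=123 h=9 v=123
  t=3 PE[2][1]: acc=80 h=1 v=80
  t=4 PE[1][1]: acc=45 h=1 v=45
  t=4 PE[2][0]: acc=89 h=9 v=89
  t=4 PE[2][1]: acc=102 h=9 v=102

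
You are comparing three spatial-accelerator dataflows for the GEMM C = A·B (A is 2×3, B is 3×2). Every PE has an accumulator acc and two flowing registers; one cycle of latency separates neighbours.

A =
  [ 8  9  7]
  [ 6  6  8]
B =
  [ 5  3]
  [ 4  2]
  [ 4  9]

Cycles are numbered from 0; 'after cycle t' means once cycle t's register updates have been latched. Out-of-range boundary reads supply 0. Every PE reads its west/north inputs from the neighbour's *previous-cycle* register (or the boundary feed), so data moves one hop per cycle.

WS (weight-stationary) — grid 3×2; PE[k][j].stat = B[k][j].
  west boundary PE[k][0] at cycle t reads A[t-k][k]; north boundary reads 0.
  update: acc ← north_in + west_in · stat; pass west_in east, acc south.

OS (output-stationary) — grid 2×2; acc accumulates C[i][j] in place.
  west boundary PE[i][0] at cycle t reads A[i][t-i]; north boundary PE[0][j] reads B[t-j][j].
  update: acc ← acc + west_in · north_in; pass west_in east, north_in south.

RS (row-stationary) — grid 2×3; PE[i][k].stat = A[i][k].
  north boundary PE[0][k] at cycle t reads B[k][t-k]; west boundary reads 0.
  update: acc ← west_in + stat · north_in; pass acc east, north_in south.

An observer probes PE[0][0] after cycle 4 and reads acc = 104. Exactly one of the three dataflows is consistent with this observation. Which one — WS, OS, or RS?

dataflow = OS

— WS: 3×2; PE[0][0] trace:
  c0 r0c0: 40 / 8 / 40
  c1 r0c0: 30 / 6 / 30
  c2 r0c0: 0 / 0 / 0
  c3 r0c0: 0 / 0 / 0
  c4 r0c0: 0 / 0 / 0
— OS: 2×2; PE[0][0] trace:
  c0 r0c0: 40 / 8 / 5
  c1 r0c0: 76 / 9 / 4
  c2 r0c0: 104 / 7 / 4
  c3 r0c0: 104 / 0 / 0
  c4 r0c0: 104 / 0 / 0
— RS: 2×3; PE[0][0] trace:
  c0 r0c0: 40 / 40 / 5
  c1 r0c0: 24 / 24 / 3
  c2 r0c0: 0 / 0 / 0
  c3 r0c0: 0 / 0 / 0
  c4 r0c0: 0 / 0 / 0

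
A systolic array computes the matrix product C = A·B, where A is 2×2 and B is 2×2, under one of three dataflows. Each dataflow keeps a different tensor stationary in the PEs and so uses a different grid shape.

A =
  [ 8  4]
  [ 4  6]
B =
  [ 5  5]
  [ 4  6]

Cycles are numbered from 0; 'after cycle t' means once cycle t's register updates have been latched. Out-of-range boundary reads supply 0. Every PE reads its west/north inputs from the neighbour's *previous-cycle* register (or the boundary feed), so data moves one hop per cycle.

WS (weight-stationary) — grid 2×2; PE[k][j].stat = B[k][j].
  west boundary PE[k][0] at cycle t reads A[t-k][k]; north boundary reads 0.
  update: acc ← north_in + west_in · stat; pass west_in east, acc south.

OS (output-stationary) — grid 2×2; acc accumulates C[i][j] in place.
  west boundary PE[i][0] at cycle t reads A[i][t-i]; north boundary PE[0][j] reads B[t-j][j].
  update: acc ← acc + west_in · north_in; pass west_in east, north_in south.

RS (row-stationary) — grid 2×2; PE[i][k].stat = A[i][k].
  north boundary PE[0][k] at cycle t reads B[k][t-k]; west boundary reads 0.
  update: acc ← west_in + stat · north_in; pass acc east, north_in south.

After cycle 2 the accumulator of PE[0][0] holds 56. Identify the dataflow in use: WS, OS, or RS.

WS [2×2] PE[0][0] across cycles:
  [0] (0,0) acc=40 (h:8 v:40)
  [1] (0,0) acc=20 (h:4 v:20)
  [2] (0,0) acc=0 (h:0 v:0)
OS [2×2] PE[0][0] across cycles:
  [0] (0,0) acc=40 (h:8 v:5)
  [1] (0,0) acc=56 (h:4 v:4)
  [2] (0,0) acc=56 (h:0 v:0)
RS [2×2] PE[0][0] across cycles:
  [0] (0,0) acc=40 (h:40 v:5)
  [1] (0,0) acc=40 (h:40 v:5)
  [2] (0,0) acc=0 (h:0 v:0)

dataflow = OS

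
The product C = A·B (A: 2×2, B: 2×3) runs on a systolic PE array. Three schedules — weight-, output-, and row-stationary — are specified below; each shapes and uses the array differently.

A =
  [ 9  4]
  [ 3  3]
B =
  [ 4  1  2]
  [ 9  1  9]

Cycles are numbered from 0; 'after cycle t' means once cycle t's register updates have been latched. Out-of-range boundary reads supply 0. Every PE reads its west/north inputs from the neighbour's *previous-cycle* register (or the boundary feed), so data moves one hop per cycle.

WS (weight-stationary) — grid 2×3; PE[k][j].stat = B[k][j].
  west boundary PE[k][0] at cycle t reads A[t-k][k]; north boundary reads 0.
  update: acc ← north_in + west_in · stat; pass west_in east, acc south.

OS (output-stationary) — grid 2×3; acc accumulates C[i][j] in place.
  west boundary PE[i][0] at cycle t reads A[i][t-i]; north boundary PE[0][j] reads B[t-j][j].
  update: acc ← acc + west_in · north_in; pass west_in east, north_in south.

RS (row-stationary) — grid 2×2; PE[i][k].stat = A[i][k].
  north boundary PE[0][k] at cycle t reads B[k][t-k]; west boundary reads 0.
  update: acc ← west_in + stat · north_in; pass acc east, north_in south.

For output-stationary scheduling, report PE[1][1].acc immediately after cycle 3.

Tracing OS — 2×3 array, target PE[1][1]:
  c0 r0c1: 0 / 0 / 0
  c0 r1c0: 0 / 0 / 0
  c0 r1c1: 0 / 0 / 0
  c1 r0c1: 9 / 9 / 1
  c1 r1c0: 12 / 3 / 4
  c1 r1c1: 0 / 0 / 0
  c2 r0c1: 13 / 4 / 1
  c2 r1c0: 39 / 3 / 9
  c2 r1c1: 3 / 3 / 1
  c3 r0c1: 13 / 0 / 0
  c3 r1c0: 39 / 0 / 0
  c3 r1c1: 6 / 3 / 1

PE[1][1].acc = 6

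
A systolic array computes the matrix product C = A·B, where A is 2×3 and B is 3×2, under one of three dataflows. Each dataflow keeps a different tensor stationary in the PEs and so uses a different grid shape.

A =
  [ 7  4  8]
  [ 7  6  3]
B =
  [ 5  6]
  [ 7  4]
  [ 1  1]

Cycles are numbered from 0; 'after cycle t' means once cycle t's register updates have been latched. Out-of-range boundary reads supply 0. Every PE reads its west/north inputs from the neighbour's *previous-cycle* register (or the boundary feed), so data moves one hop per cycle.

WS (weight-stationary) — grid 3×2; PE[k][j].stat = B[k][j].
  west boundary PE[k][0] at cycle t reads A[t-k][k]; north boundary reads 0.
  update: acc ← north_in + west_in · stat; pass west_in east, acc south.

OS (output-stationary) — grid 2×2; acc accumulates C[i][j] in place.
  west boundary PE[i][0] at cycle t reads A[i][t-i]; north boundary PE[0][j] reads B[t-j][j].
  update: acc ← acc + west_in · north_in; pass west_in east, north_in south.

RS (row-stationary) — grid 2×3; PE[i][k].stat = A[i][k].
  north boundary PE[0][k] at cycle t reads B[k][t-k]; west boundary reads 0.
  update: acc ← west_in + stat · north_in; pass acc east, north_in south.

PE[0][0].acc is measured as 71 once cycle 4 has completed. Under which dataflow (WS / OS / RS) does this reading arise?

dataflow = OS

— WS: 3×2; PE[0][0] trace:
  @0  [0,0]  acc 35  |  →7  ↓35
  @1  [0,0]  acc 35  |  →7  ↓35
  @2  [0,0]  acc 0  |  →0  ↓0
  @3  [0,0]  acc 0  |  →0  ↓0
  @4  [0,0]  acc 0  |  →0  ↓0
— OS: 2×2; PE[0][0] trace:
  @0  [0,0]  acc 35  |  →7  ↓5
  @1  [0,0]  acc 63  |  →4  ↓7
  @2  [0,0]  acc 71  |  →8  ↓1
  @3  [0,0]  acc 71  |  →0  ↓0
  @4  [0,0]  acc 71  |  →0  ↓0
— RS: 2×3; PE[0][0] trace:
  @0  [0,0]  acc 35  |  →35  ↓5
  @1  [0,0]  acc 42  |  →42  ↓6
  @2  [0,0]  acc 0  |  →0  ↓0
  @3  [0,0]  acc 0  |  →0  ↓0
  @4  [0,0]  acc 0  |  →0  ↓0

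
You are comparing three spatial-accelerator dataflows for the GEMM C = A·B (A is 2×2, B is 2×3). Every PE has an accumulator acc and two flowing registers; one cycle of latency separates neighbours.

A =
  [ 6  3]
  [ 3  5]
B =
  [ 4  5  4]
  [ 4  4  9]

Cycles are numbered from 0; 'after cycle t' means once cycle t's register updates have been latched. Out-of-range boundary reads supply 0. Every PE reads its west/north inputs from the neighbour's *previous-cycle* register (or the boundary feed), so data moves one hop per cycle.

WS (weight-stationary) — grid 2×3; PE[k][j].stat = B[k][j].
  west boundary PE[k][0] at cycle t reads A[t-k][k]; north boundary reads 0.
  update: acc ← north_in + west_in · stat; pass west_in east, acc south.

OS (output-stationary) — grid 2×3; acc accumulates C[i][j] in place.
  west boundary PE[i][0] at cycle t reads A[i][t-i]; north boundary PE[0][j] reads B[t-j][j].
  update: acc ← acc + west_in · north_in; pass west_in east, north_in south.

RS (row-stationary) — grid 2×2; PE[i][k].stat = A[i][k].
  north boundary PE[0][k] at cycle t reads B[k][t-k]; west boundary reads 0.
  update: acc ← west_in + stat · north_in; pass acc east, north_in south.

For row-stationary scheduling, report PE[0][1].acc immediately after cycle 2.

RS (2×2). Following PE[0][1] plus its west/north inputs:
  after 0 — PE[0][0] acc=24, pass-E 24, pass-S 4
  after 0 — PE[0][1] acc=0, pass-E 0, pass-S 0
  after 1 — PE[0][0] acc=30, pass-E 30, pass-S 5
  after 1 — PE[0][1] acc=36, pass-E 36, pass-S 4
  after 2 — PE[0][0] acc=24, pass-E 24, pass-S 4
  after 2 — PE[0][1] acc=42, pass-E 42, pass-S 4

PE[0][1].acc = 42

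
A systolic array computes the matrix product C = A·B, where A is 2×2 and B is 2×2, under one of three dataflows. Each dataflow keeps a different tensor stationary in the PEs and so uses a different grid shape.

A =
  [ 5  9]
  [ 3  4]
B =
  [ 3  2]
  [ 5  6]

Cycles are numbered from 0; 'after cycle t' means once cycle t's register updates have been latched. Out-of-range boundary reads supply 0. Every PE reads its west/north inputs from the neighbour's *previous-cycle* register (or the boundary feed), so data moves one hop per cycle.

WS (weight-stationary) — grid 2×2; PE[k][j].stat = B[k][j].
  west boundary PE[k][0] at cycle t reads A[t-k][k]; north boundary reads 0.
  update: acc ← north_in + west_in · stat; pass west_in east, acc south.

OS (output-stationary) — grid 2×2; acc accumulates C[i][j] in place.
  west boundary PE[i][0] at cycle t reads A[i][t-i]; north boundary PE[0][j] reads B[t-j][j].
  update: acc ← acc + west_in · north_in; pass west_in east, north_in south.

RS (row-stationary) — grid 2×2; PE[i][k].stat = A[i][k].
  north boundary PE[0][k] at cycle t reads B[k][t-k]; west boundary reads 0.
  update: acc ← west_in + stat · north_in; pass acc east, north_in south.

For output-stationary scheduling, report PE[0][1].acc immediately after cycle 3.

OS 2×2: PE[0][1] cycle-by-cycle (with neighbour feeds):
  c0 r0c0: 15 / 5 / 3
  c0 r0c1: 0 / 0 / 0
  c1 r0c0: 60 / 9 / 5
  c1 r0c1: 10 / 5 / 2
  c2 r0c0: 60 / 0 / 0
  c2 r0c1: 64 / 9 / 6
  c3 r0c0: 60 / 0 / 0
  c3 r0c1: 64 / 0 / 0

PE[0][1].acc = 64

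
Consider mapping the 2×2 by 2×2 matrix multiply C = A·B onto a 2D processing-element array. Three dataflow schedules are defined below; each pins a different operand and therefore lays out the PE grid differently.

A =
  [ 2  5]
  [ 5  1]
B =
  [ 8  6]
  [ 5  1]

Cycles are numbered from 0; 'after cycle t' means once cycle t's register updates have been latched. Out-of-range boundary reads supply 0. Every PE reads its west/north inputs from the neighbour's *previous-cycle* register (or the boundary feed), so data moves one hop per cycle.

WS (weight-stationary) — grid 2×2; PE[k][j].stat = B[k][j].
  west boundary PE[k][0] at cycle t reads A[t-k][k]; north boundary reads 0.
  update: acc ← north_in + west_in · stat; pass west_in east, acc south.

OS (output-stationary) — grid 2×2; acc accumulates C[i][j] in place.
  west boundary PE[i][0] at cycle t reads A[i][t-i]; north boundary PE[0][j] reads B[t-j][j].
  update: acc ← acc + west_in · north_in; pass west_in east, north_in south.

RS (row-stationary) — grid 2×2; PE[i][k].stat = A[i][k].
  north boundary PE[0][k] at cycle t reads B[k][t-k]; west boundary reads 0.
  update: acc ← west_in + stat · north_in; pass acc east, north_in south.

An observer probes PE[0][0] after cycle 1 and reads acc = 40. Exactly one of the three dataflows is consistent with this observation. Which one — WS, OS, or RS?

WS [2×2] PE[0][0] across cycles:
  step 0 · PE0,0: acc=16; fwd→2 fwd↓16
  step 1 · PE0,0: acc=40; fwd→5 fwd↓40
OS [2×2] PE[0][0] across cycles:
  step 0 · PE0,0: acc=16; fwd→2 fwd↓8
  step 1 · PE0,0: acc=41; fwd→5 fwd↓5
RS [2×2] PE[0][0] across cycles:
  step 0 · PE0,0: acc=16; fwd→16 fwd↓8
  step 1 · PE0,0: acc=12; fwd→12 fwd↓6

dataflow = WS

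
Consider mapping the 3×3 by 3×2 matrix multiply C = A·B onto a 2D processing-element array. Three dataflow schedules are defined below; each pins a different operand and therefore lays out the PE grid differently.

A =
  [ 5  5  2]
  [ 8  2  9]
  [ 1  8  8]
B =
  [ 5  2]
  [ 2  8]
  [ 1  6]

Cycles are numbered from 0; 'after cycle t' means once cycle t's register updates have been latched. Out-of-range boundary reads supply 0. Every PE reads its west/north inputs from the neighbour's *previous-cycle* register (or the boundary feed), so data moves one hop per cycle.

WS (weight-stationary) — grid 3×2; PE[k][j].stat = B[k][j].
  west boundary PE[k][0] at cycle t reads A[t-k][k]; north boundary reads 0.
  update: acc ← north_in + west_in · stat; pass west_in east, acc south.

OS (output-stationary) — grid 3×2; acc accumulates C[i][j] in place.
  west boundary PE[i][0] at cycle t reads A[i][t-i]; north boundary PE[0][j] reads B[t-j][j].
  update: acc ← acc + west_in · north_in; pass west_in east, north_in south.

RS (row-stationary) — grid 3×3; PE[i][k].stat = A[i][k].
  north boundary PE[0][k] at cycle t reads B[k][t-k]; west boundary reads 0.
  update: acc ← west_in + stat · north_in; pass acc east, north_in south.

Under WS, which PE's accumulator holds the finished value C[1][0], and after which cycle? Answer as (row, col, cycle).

(row, col, cycle) = (2, 0, 3)

WS: C[1][0] accumulates in PE[2][0]:
  c0 r2c0: 0 / 0 / 0
  c1 r2c0: 0 / 0 / 0
  c2 r2c0: 37 / 2 / 37
  c3 r2c0: 53 / 9 / 53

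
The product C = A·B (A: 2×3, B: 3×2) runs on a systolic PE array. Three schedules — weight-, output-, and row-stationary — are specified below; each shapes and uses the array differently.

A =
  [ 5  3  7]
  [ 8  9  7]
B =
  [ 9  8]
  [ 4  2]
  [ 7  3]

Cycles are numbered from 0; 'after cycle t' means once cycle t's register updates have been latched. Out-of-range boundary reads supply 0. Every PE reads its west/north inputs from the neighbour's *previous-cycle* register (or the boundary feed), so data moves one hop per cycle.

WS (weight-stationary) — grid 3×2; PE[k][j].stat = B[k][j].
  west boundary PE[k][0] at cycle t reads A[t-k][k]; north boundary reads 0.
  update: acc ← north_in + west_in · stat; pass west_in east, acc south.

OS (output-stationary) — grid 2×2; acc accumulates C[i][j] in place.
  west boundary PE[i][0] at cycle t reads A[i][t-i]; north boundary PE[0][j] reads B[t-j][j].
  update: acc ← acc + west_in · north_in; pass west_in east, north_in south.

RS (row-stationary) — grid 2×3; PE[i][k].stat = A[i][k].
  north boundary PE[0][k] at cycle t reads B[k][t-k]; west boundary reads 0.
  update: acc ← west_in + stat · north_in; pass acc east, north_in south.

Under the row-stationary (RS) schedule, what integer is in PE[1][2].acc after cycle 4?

PE[1][2].acc = 103

Tracing RS — 2×3 array, target PE[1][2]:
  t=0 PE[0][2]: acc=0 h=0 v=0
  t=0 PE[1][1]: acc=0 h=0 v=0
  t=0 PE[1][2]: acc=0 h=0 v=0
  t=1 PE[0][2]: acc=0 h=0 v=0
  t=1 PE[1][1]: acc=0 h=0 v=0
  t=1 PE[1][2]: acc=0 h=0 v=0
  t=2 PE[0][2]: acc=106 h=106 v=7
  t=2 PE[1][1]: acc=108 h=108 v=4
  t=2 PE[1][2]: acc=0 h=0 v=0
  t=3 PE[0][2]: acc=67 h=67 v=3
  t=3 PE[1][1]: acc=82 h=82 v=2
  t=3 PE[1][2]: acc=157 h=157 v=7
  t=4 PE[0][2]: acc=0 h=0 v=0
  t=4 PE[1][1]: acc=0 h=0 v=0
  t=4 PE[1][2]: acc=103 h=103 v=3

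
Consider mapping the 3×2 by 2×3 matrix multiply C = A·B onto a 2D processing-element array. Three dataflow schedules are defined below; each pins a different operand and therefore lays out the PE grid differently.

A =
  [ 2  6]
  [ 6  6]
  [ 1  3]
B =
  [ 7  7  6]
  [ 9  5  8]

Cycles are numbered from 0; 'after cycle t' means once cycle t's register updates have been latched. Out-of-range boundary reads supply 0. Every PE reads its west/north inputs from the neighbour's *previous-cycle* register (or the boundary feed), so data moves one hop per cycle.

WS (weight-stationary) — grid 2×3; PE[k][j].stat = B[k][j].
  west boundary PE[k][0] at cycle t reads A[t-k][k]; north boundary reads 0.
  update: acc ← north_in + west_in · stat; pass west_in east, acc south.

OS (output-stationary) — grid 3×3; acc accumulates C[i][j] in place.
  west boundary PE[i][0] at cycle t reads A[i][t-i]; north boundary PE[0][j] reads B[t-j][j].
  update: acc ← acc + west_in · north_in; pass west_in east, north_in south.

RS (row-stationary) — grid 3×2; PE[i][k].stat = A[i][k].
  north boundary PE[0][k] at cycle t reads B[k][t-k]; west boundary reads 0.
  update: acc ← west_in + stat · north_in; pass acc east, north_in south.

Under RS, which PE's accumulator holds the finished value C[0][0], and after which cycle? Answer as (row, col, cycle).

(row, col, cycle) = (0, 1, 1)

RS — PE[0][1] is where C[0][0] collects:
  0: (0,1).acc=0  regs=<0,0>
  1: (0,1).acc=68  regs=<68,9>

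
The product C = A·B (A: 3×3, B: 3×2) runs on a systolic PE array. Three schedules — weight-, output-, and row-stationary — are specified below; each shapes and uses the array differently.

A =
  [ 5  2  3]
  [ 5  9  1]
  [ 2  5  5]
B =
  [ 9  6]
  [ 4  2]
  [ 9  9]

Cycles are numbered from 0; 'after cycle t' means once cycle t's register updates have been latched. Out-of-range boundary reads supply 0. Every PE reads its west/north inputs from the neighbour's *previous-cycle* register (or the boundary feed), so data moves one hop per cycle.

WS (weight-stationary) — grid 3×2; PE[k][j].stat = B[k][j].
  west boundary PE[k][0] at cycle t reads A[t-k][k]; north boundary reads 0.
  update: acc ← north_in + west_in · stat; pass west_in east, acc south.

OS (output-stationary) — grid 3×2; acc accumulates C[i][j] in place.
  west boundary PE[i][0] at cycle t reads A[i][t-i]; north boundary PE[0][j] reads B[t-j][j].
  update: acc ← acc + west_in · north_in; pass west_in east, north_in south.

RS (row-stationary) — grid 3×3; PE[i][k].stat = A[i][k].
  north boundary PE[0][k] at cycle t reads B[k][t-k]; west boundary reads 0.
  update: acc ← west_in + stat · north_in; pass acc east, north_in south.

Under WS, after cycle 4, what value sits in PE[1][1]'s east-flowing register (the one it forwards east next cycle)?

WS (3×2). Following PE[1][1] plus its west/north inputs:
  c0 r0c1: 0 / 0 / 0
  c0 r1c0: 0 / 0 / 0
  c0 r1c1: 0 / 0 / 0
  c1 r0c1: 30 / 5 / 30
  c1 r1c0: 53 / 2 / 53
  c1 r1c1: 0 / 0 / 0
  c2 r0c1: 30 / 5 / 30
  c2 r1c0: 81 / 9 / 81
  c2 r1c1: 34 / 2 / 34
  c3 r0c1: 12 / 2 / 12
  c3 r1c0: 38 / 5 / 38
  c3 r1c1: 48 / 9 / 48
  c4 r0c1: 0 / 0 / 0
  c4 r1c0: 0 / 0 / 0
  c4 r1c1: 22 / 5 / 22

register = 5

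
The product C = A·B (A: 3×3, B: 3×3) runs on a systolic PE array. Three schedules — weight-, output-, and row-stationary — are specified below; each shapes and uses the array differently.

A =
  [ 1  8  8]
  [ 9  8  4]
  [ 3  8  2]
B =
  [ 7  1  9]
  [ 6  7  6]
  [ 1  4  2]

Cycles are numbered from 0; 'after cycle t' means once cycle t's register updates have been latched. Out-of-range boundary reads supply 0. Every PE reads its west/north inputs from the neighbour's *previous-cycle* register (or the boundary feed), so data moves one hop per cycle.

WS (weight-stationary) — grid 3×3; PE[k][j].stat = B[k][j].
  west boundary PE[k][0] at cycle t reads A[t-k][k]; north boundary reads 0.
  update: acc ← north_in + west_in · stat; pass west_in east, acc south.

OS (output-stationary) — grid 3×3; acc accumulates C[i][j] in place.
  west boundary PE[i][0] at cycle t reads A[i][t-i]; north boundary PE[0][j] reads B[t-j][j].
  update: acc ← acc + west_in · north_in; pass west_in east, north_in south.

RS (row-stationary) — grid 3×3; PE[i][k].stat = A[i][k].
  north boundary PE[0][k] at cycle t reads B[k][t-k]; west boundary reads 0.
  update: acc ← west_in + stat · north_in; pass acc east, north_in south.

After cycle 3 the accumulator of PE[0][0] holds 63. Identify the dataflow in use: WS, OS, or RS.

Under WS (3×3), PE[0][0]:
  [0] (0,0) acc=7 (h:1 v:7)
  [1] (0,0) acc=63 (h:9 v:63)
  [2] (0,0) acc=21 (h:3 v:21)
  [3] (0,0) acc=0 (h:0 v:0)
Under OS (3×3), PE[0][0]:
  [0] (0,0) acc=7 (h:1 v:7)
  [1] (0,0) acc=55 (h:8 v:6)
  [2] (0,0) acc=63 (h:8 v:1)
  [3] (0,0) acc=63 (h:0 v:0)
Under RS (3×3), PE[0][0]:
  [0] (0,0) acc=7 (h:7 v:7)
  [1] (0,0) acc=1 (h:1 v:1)
  [2] (0,0) acc=9 (h:9 v:9)
  [3] (0,0) acc=0 (h:0 v:0)

dataflow = OS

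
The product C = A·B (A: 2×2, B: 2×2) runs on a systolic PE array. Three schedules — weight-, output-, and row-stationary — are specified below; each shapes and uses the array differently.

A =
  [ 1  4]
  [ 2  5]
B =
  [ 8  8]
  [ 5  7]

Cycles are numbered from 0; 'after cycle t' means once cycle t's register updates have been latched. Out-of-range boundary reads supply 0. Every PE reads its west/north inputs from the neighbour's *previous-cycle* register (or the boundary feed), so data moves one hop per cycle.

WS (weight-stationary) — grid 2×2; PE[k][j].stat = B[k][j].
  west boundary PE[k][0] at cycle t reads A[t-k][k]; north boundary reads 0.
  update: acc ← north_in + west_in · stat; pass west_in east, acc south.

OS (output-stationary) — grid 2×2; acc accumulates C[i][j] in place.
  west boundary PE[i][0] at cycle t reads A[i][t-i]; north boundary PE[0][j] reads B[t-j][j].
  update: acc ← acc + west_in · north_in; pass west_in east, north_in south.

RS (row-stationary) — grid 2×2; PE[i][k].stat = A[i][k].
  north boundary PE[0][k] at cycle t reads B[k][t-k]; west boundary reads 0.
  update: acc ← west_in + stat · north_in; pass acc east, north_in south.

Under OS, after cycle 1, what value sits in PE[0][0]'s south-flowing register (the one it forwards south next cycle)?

OS 2×2: PE[0][0] cycle-by-cycle (with neighbour feeds):
  after 0 — PE[0][0] acc=8, pass-E 1, pass-S 8
  after 1 — PE[0][0] acc=28, pass-E 4, pass-S 5

register = 5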